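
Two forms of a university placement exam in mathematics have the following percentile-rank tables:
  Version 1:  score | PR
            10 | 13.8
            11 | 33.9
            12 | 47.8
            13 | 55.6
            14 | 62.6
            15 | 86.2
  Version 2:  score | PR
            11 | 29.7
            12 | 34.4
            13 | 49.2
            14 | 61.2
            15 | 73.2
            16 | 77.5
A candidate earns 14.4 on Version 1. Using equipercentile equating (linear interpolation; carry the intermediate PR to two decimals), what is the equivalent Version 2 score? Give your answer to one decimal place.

14.9

PR of 14.4 on Version 1: 62.6 + (14.4 − 14)/(15 − 14) × (86.2 − 62.6) = 72.04
On Version 2, PR 72.04 falls between score 14 (PR 61.2) and 15 (PR 73.2).
Interpolate: 14 + (72.04 − 61.2)/(73.2 − 61.2) × (15 − 14) = 14.9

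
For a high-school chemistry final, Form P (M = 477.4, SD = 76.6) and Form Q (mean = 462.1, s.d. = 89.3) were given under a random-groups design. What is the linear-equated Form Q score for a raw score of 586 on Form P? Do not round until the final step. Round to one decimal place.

588.7

Linear equating: y = (SD_Y/SD_X)(x − M_X) + M_Y
y = (89.3/76.6)(586 − 477.4) + 462.1
y = 1.165796 × 108.6 + 462.1 = 126.6055 + 462.1 = 588.7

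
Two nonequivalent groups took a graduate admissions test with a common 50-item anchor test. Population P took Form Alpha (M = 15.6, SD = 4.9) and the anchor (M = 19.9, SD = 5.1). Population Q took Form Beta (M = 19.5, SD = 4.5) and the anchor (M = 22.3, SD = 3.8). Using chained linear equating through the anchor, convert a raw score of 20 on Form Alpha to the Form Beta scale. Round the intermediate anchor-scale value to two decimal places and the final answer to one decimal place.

22.1

Form Alpha → anchor (Population P): v = (5.1/4.9)(20 − 15.6) + 19.9 = 24.48
anchor → Form Beta (Population Q): y = (4.5/3.8)(24.48 − 22.3) + 19.5 = 22.1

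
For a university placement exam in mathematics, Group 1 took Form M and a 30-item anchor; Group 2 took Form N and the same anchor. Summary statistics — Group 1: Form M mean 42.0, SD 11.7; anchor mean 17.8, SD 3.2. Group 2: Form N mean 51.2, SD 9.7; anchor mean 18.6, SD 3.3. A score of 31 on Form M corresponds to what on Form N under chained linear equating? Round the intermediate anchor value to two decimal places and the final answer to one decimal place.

40.0

Form M → anchor (Group 1): v = (3.2/11.7)(31 − 42.0) + 17.8 = 14.79
anchor → Form N (Group 2): y = (9.7/3.3)(14.79 − 18.6) + 51.2 = 40.0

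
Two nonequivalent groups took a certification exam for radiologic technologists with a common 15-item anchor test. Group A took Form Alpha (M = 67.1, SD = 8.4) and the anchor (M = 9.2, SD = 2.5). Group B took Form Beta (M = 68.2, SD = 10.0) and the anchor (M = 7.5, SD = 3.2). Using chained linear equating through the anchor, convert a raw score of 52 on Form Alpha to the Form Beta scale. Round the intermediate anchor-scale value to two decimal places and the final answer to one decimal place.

59.5

Form Alpha → anchor (Group A): v = (2.5/8.4)(52 − 67.1) + 9.2 = 4.71
anchor → Form Beta (Group B): y = (10.0/3.2)(4.71 − 7.5) + 68.2 = 59.5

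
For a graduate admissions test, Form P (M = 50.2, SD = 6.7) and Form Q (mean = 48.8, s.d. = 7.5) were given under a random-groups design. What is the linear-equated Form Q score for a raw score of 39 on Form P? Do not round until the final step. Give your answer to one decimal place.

Linear equating: y = (SD_Y/SD_X)(x − M_X) + M_Y
y = (7.5/6.7)(39 − 50.2) + 48.8
y = 1.119403 × -11.2 + 48.8 = -12.5373 + 48.8 = 36.3

36.3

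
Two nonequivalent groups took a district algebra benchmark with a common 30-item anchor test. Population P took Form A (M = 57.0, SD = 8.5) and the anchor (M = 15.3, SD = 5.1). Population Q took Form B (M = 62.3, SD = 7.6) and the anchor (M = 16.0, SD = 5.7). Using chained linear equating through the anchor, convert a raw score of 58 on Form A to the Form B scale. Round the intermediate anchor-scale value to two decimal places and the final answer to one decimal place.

Form A → anchor (Population P): v = (5.1/8.5)(58 − 57.0) + 15.3 = 15.90
anchor → Form B (Population Q): y = (7.6/5.7)(15.90 − 16.0) + 62.3 = 62.2

62.2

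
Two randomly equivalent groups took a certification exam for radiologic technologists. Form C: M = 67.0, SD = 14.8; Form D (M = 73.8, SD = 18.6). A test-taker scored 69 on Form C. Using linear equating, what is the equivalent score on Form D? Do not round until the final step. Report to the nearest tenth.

76.3

Linear equating: y = (SD_Y/SD_X)(x − M_X) + M_Y
y = (18.6/14.8)(69 − 67.0) + 73.8
y = 1.256757 × 2.0 + 73.8 = 2.5135 + 73.8 = 76.3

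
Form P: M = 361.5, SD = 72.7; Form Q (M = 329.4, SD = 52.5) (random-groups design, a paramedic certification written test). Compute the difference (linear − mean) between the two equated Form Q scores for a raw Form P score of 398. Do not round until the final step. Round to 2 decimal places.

-10.14

Mean-equated: 398 + (329.4 − 361.5) = 365.90
Linear-equated: (52.5/72.7)(398 − 361.5) + 329.4 = 355.758
Difference = 355.758 − 365.90 = -10.14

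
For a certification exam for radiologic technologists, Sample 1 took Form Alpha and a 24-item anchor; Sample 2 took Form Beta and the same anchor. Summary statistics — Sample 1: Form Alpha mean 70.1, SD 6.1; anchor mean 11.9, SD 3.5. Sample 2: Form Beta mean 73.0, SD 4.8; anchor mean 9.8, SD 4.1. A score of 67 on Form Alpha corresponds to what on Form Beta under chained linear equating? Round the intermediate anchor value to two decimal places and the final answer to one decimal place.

73.4

Form Alpha → anchor (Sample 1): v = (3.5/6.1)(67 − 70.1) + 11.9 = 10.12
anchor → Form Beta (Sample 2): y = (4.8/4.1)(10.12 − 9.8) + 73.0 = 73.4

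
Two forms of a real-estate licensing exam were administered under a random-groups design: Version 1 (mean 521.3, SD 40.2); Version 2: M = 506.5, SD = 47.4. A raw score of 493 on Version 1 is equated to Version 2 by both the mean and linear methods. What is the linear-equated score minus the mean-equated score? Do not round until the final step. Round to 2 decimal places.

-5.07

Mean-equated: 493 + (506.5 − 521.3) = 478.20
Linear-equated: (47.4/40.2)(493 − 521.3) + 506.5 = 473.131
Difference = 473.131 − 478.20 = -5.07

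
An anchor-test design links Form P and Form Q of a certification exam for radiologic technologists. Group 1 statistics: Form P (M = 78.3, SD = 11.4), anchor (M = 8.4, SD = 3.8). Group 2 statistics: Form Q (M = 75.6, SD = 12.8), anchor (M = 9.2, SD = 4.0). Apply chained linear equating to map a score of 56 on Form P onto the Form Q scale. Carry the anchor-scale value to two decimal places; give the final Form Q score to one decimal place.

49.3

Form P → anchor (Group 1): v = (3.8/11.4)(56 − 78.3) + 8.4 = 0.97
anchor → Form Q (Group 2): y = (12.8/4.0)(0.97 − 9.2) + 75.6 = 49.3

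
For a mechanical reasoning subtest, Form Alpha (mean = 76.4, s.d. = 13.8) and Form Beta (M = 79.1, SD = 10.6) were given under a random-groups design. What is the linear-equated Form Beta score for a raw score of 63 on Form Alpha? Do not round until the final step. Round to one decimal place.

68.8

Linear equating: y = (SD_Y/SD_X)(x − M_X) + M_Y
y = (10.6/13.8)(63 − 76.4) + 79.1
y = 0.768116 × -13.4 + 79.1 = -10.2928 + 79.1 = 68.8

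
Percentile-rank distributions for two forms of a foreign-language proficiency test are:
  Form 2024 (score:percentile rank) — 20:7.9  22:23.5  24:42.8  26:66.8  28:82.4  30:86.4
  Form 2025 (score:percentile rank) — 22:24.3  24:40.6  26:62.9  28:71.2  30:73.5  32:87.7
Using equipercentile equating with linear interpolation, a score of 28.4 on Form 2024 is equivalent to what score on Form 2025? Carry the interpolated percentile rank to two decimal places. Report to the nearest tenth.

31.4

PR of 28.4 on Form 2024: 82.4 + (28.4 − 28)/(30 − 28) × (86.4 − 82.4) = 83.20
On Form 2025, PR 83.20 falls between score 30 (PR 73.5) and 32 (PR 87.7).
Interpolate: 30 + (83.20 − 73.5)/(87.7 − 73.5) × (32 − 30) = 31.4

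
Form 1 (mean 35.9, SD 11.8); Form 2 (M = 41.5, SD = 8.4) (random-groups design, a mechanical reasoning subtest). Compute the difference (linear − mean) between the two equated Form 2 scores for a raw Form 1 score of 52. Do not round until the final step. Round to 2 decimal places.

-4.64

Mean-equated: 52 + (41.5 − 35.9) = 57.60
Linear-equated: (8.4/11.8)(52 − 35.9) + 41.5 = 52.961
Difference = 52.961 − 57.60 = -4.64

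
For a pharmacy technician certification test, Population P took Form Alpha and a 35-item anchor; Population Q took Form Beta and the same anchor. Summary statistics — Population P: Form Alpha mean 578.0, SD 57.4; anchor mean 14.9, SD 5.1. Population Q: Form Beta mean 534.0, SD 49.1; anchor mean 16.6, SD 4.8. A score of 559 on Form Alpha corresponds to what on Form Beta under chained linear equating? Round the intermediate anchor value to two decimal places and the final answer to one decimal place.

Form Alpha → anchor (Population P): v = (5.1/57.4)(559 − 578.0) + 14.9 = 13.21
anchor → Form Beta (Population Q): y = (49.1/4.8)(13.21 − 16.6) + 534.0 = 499.3

499.3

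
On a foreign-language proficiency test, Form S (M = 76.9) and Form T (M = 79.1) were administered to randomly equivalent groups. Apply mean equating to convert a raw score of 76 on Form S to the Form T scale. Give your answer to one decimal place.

78.2

Mean equating: y = x + (M_Y − M_X) = 76 + (79.1 − 76.9) = 78.2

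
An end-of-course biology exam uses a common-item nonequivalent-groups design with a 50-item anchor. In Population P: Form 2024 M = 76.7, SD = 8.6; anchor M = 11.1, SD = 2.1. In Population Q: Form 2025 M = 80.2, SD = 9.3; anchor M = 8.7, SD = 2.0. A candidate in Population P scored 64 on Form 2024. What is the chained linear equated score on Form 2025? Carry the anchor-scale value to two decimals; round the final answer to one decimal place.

Form 2024 → anchor (Population P): v = (2.1/8.6)(64 − 76.7) + 11.1 = 8.00
anchor → Form 2025 (Population Q): y = (9.3/2.0)(8.00 − 8.7) + 80.2 = 76.9

76.9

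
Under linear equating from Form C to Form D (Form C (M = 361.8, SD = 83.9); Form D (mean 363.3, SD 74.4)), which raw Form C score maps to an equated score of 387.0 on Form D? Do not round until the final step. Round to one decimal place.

Invert y = (SD_Y/SD_X)(x − M_X) + M_Y:
x = (SD_X/SD_Y)(y − M_Y) + M_X = (83.9/74.4)(387.0 − 363.3) + 361.8
x = 1.127688 × 23.700 + 361.8 = 388.5

388.5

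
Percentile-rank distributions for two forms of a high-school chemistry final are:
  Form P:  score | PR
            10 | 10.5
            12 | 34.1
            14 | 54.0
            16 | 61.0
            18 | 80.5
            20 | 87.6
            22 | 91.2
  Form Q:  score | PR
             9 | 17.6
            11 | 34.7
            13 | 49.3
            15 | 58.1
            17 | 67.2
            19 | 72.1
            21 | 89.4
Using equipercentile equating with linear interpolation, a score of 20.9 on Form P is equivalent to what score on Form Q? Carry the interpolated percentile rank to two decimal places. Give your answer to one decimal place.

PR of 20.9 on Form P: 87.6 + (20.9 − 20)/(22 − 20) × (91.2 − 87.6) = 89.22
On Form Q, PR 89.22 falls between score 19 (PR 72.1) and 21 (PR 89.4).
Interpolate: 19 + (89.22 − 72.1)/(89.4 − 72.1) × (21 − 19) = 21.0

21.0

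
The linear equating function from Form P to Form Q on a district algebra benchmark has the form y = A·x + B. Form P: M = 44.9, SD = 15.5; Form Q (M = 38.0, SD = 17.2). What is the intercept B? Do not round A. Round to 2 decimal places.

-11.82

A = SD_Y / SD_X = 17.2 / 15.5 = 1.109677
B = M_Y − A·M_X = 38.0 − 1.109677 × 44.9 = -11.82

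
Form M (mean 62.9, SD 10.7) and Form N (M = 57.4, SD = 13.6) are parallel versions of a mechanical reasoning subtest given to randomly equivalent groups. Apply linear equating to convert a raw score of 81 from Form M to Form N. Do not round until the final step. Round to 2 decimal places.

80.41

Linear equating: y = (SD_Y/SD_X)(x − M_X) + M_Y
y = (13.6/10.7)(81 − 62.9) + 57.4
y = 1.271028 × 18.1 + 57.4 = 23.0056 + 57.4 = 80.41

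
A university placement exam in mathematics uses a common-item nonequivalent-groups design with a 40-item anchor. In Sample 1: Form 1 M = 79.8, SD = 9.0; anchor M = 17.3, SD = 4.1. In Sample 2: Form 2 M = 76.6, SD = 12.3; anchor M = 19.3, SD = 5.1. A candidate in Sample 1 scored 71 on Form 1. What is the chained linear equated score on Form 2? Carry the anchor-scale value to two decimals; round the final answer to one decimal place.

Form 1 → anchor (Sample 1): v = (4.1/9.0)(71 − 79.8) + 17.3 = 13.29
anchor → Form 2 (Sample 2): y = (12.3/5.1)(13.29 − 19.3) + 76.6 = 62.1

62.1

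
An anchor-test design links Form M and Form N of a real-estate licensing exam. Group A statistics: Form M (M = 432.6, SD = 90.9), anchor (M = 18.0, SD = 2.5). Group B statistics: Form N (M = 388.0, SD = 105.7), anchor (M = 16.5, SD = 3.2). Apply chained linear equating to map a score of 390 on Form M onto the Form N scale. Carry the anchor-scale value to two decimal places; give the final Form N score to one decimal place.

398.9

Form M → anchor (Group A): v = (2.5/90.9)(390 − 432.6) + 18.0 = 16.83
anchor → Form N (Group B): y = (105.7/3.2)(16.83 − 16.5) + 388.0 = 398.9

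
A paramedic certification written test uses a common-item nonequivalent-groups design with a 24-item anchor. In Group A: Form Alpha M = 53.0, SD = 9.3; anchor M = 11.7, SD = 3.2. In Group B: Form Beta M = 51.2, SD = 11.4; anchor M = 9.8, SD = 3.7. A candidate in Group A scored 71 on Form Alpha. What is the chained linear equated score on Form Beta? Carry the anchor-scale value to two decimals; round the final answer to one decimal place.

Form Alpha → anchor (Group A): v = (3.2/9.3)(71 − 53.0) + 11.7 = 17.89
anchor → Form Beta (Group B): y = (11.4/3.7)(17.89 − 9.8) + 51.2 = 76.1

76.1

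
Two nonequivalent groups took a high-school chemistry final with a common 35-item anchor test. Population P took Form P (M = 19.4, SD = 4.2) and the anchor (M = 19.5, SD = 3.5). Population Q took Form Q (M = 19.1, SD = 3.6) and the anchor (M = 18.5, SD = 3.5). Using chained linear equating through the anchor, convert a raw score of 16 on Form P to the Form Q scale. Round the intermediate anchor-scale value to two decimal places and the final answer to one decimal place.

Form P → anchor (Population P): v = (3.5/4.2)(16 − 19.4) + 19.5 = 16.67
anchor → Form Q (Population Q): y = (3.6/3.5)(16.67 − 18.5) + 19.1 = 17.2

17.2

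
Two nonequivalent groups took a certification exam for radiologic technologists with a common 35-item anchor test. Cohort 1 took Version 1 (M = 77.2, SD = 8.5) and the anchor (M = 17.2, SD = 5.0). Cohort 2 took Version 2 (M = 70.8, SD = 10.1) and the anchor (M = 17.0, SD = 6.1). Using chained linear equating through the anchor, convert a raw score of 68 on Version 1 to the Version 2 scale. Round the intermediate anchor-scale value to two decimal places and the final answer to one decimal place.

Version 1 → anchor (Cohort 1): v = (5.0/8.5)(68 − 77.2) + 17.2 = 11.79
anchor → Version 2 (Cohort 2): y = (10.1/6.1)(11.79 − 17.0) + 70.8 = 62.2

62.2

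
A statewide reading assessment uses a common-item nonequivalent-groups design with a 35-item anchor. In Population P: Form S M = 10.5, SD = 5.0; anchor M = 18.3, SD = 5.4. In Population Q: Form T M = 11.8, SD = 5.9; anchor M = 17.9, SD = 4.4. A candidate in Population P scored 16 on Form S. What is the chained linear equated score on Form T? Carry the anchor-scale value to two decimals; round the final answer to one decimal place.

Form S → anchor (Population P): v = (5.4/5.0)(16 − 10.5) + 18.3 = 24.24
anchor → Form T (Population Q): y = (5.9/4.4)(24.24 − 17.9) + 11.8 = 20.3

20.3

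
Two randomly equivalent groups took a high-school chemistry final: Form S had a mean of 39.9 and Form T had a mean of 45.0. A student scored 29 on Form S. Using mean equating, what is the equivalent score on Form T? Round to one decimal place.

34.1

Mean equating: y = x + (M_Y − M_X) = 29 + (45.0 − 39.9) = 34.1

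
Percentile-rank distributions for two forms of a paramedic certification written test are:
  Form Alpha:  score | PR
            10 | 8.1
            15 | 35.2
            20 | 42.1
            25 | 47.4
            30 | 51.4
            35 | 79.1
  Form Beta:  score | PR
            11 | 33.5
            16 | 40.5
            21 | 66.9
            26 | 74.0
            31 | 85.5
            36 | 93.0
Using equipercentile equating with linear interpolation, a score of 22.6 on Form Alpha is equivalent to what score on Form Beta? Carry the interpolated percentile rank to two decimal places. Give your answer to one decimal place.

PR of 22.6 on Form Alpha: 42.1 + (22.6 − 20)/(25 − 20) × (47.4 − 42.1) = 44.86
On Form Beta, PR 44.86 falls between score 16 (PR 40.5) and 21 (PR 66.9).
Interpolate: 16 + (44.86 − 40.5)/(66.9 − 40.5) × (21 − 16) = 16.8

16.8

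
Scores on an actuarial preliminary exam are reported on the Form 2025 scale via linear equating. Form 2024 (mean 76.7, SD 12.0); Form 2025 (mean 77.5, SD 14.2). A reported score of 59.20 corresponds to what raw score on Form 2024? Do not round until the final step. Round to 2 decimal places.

Invert y = (SD_Y/SD_X)(x − M_X) + M_Y:
x = (SD_X/SD_Y)(y − M_Y) + M_X = (12.0/14.2)(59.20 − 77.5) + 76.7
x = 0.845070 × -18.300 + 76.7 = 61.24

61.24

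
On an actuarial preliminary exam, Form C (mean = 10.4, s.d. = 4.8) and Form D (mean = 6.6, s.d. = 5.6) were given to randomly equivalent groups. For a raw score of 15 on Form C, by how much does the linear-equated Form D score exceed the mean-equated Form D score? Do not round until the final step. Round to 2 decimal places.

Mean-equated: 15 + (6.6 − 10.4) = 11.20
Linear-equated: (5.6/4.8)(15 − 10.4) + 6.6 = 11.967
Difference = 11.967 − 11.20 = 0.77

0.77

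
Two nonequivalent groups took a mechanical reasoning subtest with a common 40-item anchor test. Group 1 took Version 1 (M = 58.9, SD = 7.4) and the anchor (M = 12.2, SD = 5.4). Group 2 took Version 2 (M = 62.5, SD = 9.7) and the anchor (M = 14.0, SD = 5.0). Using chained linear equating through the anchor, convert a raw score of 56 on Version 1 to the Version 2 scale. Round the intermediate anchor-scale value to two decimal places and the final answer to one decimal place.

Version 1 → anchor (Group 1): v = (5.4/7.4)(56 − 58.9) + 12.2 = 10.08
anchor → Version 2 (Group 2): y = (9.7/5.0)(10.08 − 14.0) + 62.5 = 54.9

54.9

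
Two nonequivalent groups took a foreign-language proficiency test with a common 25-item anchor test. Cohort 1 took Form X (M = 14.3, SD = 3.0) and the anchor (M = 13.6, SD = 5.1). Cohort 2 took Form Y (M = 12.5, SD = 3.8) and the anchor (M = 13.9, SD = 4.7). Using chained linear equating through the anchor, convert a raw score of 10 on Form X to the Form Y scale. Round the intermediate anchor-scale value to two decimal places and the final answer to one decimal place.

6.3

Form X → anchor (Cohort 1): v = (5.1/3.0)(10 − 14.3) + 13.6 = 6.29
anchor → Form Y (Cohort 2): y = (3.8/4.7)(6.29 − 13.9) + 12.5 = 6.3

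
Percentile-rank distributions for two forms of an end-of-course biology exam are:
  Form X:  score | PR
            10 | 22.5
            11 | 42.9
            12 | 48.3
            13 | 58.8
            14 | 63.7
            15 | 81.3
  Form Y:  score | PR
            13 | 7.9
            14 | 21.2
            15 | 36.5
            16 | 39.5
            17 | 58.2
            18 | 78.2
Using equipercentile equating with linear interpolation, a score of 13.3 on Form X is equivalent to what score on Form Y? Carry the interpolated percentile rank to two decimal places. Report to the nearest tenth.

17.1

PR of 13.3 on Form X: 58.8 + (13.3 − 13)/(14 − 13) × (63.7 − 58.8) = 60.27
On Form Y, PR 60.27 falls between score 17 (PR 58.2) and 18 (PR 78.2).
Interpolate: 17 + (60.27 − 58.2)/(78.2 − 58.2) × (18 − 17) = 17.1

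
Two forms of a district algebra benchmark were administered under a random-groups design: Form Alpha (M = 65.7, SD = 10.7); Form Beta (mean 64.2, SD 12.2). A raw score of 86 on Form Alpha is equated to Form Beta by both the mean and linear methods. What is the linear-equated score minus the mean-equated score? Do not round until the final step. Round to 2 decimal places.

2.85

Mean-equated: 86 + (64.2 − 65.7) = 84.50
Linear-equated: (12.2/10.7)(86 − 65.7) + 64.2 = 87.346
Difference = 87.346 − 84.50 = 2.85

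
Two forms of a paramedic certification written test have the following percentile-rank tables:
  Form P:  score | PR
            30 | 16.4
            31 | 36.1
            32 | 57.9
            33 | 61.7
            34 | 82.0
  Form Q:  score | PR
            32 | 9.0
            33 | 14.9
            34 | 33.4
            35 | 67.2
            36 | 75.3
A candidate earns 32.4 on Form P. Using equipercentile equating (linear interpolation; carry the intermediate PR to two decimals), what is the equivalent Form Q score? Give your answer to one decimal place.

PR of 32.4 on Form P: 57.9 + (32.4 − 32)/(33 − 32) × (61.7 − 57.9) = 59.42
On Form Q, PR 59.42 falls between score 34 (PR 33.4) and 35 (PR 67.2).
Interpolate: 34 + (59.42 − 33.4)/(67.2 − 33.4) × (35 − 34) = 34.8

34.8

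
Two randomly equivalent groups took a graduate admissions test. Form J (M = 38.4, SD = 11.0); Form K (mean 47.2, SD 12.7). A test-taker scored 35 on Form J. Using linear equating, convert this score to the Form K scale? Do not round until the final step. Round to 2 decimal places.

Linear equating: y = (SD_Y/SD_X)(x − M_X) + M_Y
y = (12.7/11.0)(35 − 38.4) + 47.2
y = 1.154545 × -3.4 + 47.2 = -3.9255 + 47.2 = 43.27

43.27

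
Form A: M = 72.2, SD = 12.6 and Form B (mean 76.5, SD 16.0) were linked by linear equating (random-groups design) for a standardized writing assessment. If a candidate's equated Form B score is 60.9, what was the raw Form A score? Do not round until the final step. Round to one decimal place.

Invert y = (SD_Y/SD_X)(x − M_X) + M_Y:
x = (SD_X/SD_Y)(y − M_Y) + M_X = (12.6/16.0)(60.9 − 76.5) + 72.2
x = 0.787500 × -15.600 + 72.2 = 59.9

59.9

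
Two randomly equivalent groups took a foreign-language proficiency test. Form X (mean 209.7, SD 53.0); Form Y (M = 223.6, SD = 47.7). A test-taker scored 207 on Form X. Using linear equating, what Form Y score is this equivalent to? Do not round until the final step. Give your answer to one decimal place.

Linear equating: y = (SD_Y/SD_X)(x − M_X) + M_Y
y = (47.7/53.0)(207 − 209.7) + 223.6
y = 0.900000 × -2.7 + 223.6 = -2.4300 + 223.6 = 221.2

221.2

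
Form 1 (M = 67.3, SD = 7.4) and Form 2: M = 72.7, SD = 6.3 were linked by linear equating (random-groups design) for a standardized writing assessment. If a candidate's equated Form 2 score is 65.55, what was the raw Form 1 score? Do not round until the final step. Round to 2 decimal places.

58.90

Invert y = (SD_Y/SD_X)(x − M_X) + M_Y:
x = (SD_X/SD_Y)(y − M_Y) + M_X = (7.4/6.3)(65.55 − 72.7) + 67.3
x = 1.174603 × -7.150 + 67.3 = 58.90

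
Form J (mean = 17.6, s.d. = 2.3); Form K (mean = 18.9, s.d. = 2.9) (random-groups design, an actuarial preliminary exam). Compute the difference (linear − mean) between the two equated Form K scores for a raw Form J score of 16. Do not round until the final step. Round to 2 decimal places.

Mean-equated: 16 + (18.9 − 17.6) = 17.30
Linear-equated: (2.9/2.3)(16 − 17.6) + 18.9 = 16.883
Difference = 16.883 − 17.30 = -0.42

-0.42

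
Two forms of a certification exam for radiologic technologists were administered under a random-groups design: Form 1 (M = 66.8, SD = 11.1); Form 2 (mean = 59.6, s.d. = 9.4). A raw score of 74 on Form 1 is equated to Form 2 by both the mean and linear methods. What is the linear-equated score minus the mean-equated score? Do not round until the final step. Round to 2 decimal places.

-1.10

Mean-equated: 74 + (59.6 − 66.8) = 66.80
Linear-equated: (9.4/11.1)(74 − 66.8) + 59.6 = 65.697
Difference = 65.697 − 66.80 = -1.10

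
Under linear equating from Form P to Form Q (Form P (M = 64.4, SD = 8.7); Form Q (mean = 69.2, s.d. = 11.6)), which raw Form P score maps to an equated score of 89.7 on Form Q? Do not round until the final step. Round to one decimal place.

79.8

Invert y = (SD_Y/SD_X)(x − M_X) + M_Y:
x = (SD_X/SD_Y)(y − M_Y) + M_X = (8.7/11.6)(89.7 − 69.2) + 64.4
x = 0.750000 × 20.500 + 64.4 = 79.8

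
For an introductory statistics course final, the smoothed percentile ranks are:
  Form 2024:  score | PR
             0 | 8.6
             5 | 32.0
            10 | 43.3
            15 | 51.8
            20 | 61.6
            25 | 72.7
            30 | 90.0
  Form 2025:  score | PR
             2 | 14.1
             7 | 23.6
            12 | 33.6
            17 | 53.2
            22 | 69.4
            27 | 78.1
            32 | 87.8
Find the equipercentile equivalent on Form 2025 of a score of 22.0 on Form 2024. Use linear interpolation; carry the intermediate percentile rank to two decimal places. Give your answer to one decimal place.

21.0

PR of 22.0 on Form 2024: 61.6 + (22.0 − 20)/(25 − 20) × (72.7 − 61.6) = 66.04
On Form 2025, PR 66.04 falls between score 17 (PR 53.2) and 22 (PR 69.4).
Interpolate: 17 + (66.04 − 53.2)/(69.4 − 53.2) × (22 − 17) = 21.0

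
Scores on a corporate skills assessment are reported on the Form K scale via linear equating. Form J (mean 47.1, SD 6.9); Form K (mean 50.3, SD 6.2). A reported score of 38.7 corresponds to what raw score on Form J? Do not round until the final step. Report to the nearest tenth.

34.2

Invert y = (SD_Y/SD_X)(x − M_X) + M_Y:
x = (SD_X/SD_Y)(y − M_Y) + M_X = (6.9/6.2)(38.7 − 50.3) + 47.1
x = 1.112903 × -11.600 + 47.1 = 34.2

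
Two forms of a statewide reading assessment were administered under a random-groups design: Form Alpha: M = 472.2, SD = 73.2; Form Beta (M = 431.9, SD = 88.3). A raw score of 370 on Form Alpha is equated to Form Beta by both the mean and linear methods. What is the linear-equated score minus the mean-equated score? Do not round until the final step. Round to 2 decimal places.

Mean-equated: 370 + (431.9 − 472.2) = 329.70
Linear-equated: (88.3/73.2)(370 − 472.2) + 431.9 = 308.618
Difference = 308.618 − 329.70 = -21.08

-21.08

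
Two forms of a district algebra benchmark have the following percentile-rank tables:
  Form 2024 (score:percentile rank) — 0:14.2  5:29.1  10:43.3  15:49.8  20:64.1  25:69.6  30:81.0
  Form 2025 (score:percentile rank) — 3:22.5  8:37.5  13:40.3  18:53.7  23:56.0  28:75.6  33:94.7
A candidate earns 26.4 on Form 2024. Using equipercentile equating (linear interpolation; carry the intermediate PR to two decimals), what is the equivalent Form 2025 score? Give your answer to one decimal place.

PR of 26.4 on Form 2024: 69.6 + (26.4 − 25)/(30 − 25) × (81.0 − 69.6) = 72.79
On Form 2025, PR 72.79 falls between score 23 (PR 56.0) and 28 (PR 75.6).
Interpolate: 23 + (72.79 − 56.0)/(75.6 − 56.0) × (28 − 23) = 27.3

27.3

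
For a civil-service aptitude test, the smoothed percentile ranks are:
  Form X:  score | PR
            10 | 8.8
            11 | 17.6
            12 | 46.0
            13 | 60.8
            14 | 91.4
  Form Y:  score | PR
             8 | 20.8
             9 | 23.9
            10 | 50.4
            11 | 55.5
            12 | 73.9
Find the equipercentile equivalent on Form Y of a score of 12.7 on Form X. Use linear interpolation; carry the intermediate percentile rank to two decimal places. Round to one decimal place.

11.0

PR of 12.7 on Form X: 46.0 + (12.7 − 12)/(13 − 12) × (60.8 − 46.0) = 56.36
On Form Y, PR 56.36 falls between score 11 (PR 55.5) and 12 (PR 73.9).
Interpolate: 11 + (56.36 − 55.5)/(73.9 − 55.5) × (12 − 11) = 11.0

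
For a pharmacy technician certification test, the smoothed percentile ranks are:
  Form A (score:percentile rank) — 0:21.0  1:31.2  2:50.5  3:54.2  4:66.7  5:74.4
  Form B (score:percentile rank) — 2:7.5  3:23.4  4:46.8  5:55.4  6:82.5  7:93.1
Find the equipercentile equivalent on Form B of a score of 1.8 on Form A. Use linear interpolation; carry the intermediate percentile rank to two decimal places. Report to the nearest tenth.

4.0

PR of 1.8 on Form A: 31.2 + (1.8 − 1)/(2 − 1) × (50.5 − 31.2) = 46.64
On Form B, PR 46.64 falls between score 3 (PR 23.4) and 4 (PR 46.8).
Interpolate: 3 + (46.64 − 23.4)/(46.8 − 23.4) × (4 − 3) = 4.0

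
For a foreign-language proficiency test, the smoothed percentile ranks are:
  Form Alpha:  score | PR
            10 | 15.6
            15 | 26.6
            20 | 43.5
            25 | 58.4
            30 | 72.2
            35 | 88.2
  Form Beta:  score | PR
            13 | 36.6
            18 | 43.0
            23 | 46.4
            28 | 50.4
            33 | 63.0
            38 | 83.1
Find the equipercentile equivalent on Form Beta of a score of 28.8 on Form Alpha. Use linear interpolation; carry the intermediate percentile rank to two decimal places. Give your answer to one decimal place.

PR of 28.8 on Form Alpha: 58.4 + (28.8 − 25)/(30 − 25) × (72.2 − 58.4) = 68.89
On Form Beta, PR 68.89 falls between score 33 (PR 63.0) and 38 (PR 83.1).
Interpolate: 33 + (68.89 − 63.0)/(83.1 − 63.0) × (38 − 33) = 34.5

34.5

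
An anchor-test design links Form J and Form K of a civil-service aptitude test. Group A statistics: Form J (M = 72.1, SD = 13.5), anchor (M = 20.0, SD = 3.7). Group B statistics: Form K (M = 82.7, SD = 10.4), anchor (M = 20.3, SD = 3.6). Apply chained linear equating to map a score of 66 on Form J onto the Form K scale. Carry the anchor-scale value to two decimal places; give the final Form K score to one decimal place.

Form J → anchor (Group A): v = (3.7/13.5)(66 − 72.1) + 20.0 = 18.33
anchor → Form K (Group B): y = (10.4/3.6)(18.33 − 20.3) + 82.7 = 77.0

77.0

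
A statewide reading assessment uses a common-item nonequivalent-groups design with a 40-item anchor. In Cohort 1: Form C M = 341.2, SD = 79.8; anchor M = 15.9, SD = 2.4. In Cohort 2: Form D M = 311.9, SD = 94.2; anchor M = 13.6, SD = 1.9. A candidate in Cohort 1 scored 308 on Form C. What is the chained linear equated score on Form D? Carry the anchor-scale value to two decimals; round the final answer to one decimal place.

376.4

Form C → anchor (Cohort 1): v = (2.4/79.8)(308 − 341.2) + 15.9 = 14.90
anchor → Form D (Cohort 2): y = (94.2/1.9)(14.90 − 13.6) + 311.9 = 376.4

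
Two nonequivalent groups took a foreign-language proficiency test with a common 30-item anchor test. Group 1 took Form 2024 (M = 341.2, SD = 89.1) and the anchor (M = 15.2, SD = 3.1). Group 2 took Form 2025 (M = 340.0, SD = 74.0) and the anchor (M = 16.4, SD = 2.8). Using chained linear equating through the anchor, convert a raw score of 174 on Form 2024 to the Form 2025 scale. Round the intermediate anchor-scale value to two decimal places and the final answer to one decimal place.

Form 2024 → anchor (Group 1): v = (3.1/89.1)(174 − 341.2) + 15.2 = 9.38
anchor → Form 2025 (Group 2): y = (74.0/2.8)(9.38 − 16.4) + 340.0 = 154.5

154.5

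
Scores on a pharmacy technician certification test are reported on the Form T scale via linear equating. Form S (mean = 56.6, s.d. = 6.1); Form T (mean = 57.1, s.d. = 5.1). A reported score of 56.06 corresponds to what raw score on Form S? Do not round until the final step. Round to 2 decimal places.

Invert y = (SD_Y/SD_X)(x − M_X) + M_Y:
x = (SD_X/SD_Y)(y − M_Y) + M_X = (6.1/5.1)(56.06 − 57.1) + 56.6
x = 1.196078 × -1.040 + 56.6 = 55.36

55.36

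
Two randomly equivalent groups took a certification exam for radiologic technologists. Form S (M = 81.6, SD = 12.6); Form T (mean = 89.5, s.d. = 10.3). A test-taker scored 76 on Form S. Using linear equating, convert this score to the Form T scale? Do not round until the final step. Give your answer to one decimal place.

84.9

Linear equating: y = (SD_Y/SD_X)(x − M_X) + M_Y
y = (10.3/12.6)(76 − 81.6) + 89.5
y = 0.817460 × -5.6 + 89.5 = -4.5778 + 89.5 = 84.9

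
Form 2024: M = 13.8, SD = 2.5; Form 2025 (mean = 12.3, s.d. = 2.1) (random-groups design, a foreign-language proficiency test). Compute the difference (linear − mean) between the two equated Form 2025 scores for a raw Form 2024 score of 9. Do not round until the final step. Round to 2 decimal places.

0.77

Mean-equated: 9 + (12.3 − 13.8) = 7.50
Linear-equated: (2.1/2.5)(9 − 13.8) + 12.3 = 8.268
Difference = 8.268 − 7.50 = 0.77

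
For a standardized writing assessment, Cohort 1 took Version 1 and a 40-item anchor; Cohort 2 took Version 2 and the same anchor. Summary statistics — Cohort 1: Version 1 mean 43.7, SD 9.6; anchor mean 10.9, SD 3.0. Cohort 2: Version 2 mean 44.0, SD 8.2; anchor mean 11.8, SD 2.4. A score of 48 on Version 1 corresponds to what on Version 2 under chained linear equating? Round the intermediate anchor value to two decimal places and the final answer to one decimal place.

Version 1 → anchor (Cohort 1): v = (3.0/9.6)(48 − 43.7) + 10.9 = 12.24
anchor → Version 2 (Cohort 2): y = (8.2/2.4)(12.24 − 11.8) + 44.0 = 45.5

45.5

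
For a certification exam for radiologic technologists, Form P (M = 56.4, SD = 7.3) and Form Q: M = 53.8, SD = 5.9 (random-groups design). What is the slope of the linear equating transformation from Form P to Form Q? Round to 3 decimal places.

A = SD_Y / SD_X = 5.9 / 7.3 = 0.808

0.808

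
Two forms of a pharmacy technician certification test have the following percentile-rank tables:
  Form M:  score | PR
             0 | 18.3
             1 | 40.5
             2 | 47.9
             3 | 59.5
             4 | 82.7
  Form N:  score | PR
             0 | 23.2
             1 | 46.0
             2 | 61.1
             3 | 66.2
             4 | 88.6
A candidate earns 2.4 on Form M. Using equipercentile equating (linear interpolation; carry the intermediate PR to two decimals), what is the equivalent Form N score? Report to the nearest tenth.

1.4

PR of 2.4 on Form M: 47.9 + (2.4 − 2)/(3 − 2) × (59.5 − 47.9) = 52.54
On Form N, PR 52.54 falls between score 1 (PR 46.0) and 2 (PR 61.1).
Interpolate: 1 + (52.54 − 46.0)/(61.1 − 46.0) × (2 − 1) = 1.4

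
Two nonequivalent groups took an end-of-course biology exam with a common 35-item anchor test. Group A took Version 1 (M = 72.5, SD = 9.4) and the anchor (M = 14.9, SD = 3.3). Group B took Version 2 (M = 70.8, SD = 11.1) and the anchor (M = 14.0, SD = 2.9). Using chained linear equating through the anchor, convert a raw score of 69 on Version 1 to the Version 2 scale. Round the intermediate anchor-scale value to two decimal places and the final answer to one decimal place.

Version 1 → anchor (Group A): v = (3.3/9.4)(69 − 72.5) + 14.9 = 13.67
anchor → Version 2 (Group B): y = (11.1/2.9)(13.67 − 14.0) + 70.8 = 69.5

69.5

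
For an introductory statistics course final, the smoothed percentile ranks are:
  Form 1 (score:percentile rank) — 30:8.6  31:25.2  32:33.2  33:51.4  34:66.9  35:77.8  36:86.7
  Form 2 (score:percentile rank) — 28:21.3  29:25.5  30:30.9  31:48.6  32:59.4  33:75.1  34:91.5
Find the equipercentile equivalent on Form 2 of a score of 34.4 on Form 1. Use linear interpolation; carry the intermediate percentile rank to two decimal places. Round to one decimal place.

32.8

PR of 34.4 on Form 1: 66.9 + (34.4 − 34)/(35 − 34) × (77.8 − 66.9) = 71.26
On Form 2, PR 71.26 falls between score 32 (PR 59.4) and 33 (PR 75.1).
Interpolate: 32 + (71.26 − 59.4)/(75.1 − 59.4) × (33 − 32) = 32.8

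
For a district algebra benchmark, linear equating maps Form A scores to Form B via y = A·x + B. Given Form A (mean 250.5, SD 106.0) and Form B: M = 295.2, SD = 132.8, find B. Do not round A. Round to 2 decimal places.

A = SD_Y / SD_X = 132.8 / 106.0 = 1.252830
B = M_Y − A·M_X = 295.2 − 1.252830 × 250.5 = -18.63

-18.63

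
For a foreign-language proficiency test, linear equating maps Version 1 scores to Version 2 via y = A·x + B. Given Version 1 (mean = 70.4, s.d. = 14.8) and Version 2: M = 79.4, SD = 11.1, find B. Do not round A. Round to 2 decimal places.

A = SD_Y / SD_X = 11.1 / 14.8 = 0.750000
B = M_Y − A·M_X = 79.4 − 0.750000 × 70.4 = 26.60

26.60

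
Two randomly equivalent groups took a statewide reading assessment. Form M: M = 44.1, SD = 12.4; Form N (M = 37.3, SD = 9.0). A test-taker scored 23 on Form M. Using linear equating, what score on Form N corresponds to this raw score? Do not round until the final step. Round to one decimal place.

22.0

Linear equating: y = (SD_Y/SD_X)(x − M_X) + M_Y
y = (9.0/12.4)(23 − 44.1) + 37.3
y = 0.725806 × -21.1 + 37.3 = -15.3145 + 37.3 = 22.0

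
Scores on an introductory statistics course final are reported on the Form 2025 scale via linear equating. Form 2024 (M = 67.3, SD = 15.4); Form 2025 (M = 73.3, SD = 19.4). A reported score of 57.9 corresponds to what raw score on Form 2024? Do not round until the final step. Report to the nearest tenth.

Invert y = (SD_Y/SD_X)(x − M_X) + M_Y:
x = (SD_X/SD_Y)(y − M_Y) + M_X = (15.4/19.4)(57.9 − 73.3) + 67.3
x = 0.793814 × -15.400 + 67.3 = 55.1

55.1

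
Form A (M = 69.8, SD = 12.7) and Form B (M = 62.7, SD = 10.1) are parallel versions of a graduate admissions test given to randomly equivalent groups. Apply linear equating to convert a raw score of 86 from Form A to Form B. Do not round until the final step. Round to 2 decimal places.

Linear equating: y = (SD_Y/SD_X)(x − M_X) + M_Y
y = (10.1/12.7)(86 − 69.8) + 62.7
y = 0.795276 × 16.2 + 62.7 = 12.8835 + 62.7 = 75.58

75.58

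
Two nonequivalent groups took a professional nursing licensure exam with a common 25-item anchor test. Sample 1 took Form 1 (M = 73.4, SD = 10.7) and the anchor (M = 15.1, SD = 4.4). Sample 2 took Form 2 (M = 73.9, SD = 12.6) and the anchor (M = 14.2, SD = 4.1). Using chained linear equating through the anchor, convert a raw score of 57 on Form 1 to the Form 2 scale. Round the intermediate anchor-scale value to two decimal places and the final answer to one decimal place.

Form 1 → anchor (Sample 1): v = (4.4/10.7)(57 − 73.4) + 15.1 = 8.36
anchor → Form 2 (Sample 2): y = (12.6/4.1)(8.36 − 14.2) + 73.9 = 56.0

56.0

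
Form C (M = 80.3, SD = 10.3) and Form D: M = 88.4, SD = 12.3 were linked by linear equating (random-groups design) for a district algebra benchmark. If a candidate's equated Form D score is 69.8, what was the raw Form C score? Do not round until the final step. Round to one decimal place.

Invert y = (SD_Y/SD_X)(x − M_X) + M_Y:
x = (SD_X/SD_Y)(y − M_Y) + M_X = (10.3/12.3)(69.8 − 88.4) + 80.3
x = 0.837398 × -18.600 + 80.3 = 64.7

64.7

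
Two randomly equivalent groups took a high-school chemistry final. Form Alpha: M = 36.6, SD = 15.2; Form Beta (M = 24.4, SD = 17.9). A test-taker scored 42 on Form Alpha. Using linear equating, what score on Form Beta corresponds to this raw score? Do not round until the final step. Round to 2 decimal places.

30.76

Linear equating: y = (SD_Y/SD_X)(x − M_X) + M_Y
y = (17.9/15.2)(42 − 36.6) + 24.4
y = 1.177632 × 5.4 + 24.4 = 6.3592 + 24.4 = 30.76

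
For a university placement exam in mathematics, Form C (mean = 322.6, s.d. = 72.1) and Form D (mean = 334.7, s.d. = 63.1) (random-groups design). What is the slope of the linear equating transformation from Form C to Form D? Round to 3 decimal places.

0.875

A = SD_Y / SD_X = 63.1 / 72.1 = 0.875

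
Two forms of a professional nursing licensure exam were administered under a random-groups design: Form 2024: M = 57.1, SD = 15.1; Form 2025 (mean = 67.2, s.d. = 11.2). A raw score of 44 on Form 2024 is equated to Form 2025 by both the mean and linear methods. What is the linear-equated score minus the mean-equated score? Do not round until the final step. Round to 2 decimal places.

3.38

Mean-equated: 44 + (67.2 − 57.1) = 54.10
Linear-equated: (11.2/15.1)(44 − 57.1) + 67.2 = 57.483
Difference = 57.483 − 54.10 = 3.38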